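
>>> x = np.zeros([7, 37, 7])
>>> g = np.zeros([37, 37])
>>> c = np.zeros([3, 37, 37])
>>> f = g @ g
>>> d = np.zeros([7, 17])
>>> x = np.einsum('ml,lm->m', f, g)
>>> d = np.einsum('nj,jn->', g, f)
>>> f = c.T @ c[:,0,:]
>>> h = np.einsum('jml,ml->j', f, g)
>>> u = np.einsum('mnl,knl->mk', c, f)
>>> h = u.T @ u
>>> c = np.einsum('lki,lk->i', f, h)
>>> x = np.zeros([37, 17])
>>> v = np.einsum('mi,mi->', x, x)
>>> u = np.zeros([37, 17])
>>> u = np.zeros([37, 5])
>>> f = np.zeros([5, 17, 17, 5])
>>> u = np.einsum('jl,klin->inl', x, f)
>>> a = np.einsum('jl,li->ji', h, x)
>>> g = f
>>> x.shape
(37, 17)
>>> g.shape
(5, 17, 17, 5)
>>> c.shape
(37,)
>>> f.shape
(5, 17, 17, 5)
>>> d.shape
()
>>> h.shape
(37, 37)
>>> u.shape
(17, 5, 17)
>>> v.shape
()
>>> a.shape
(37, 17)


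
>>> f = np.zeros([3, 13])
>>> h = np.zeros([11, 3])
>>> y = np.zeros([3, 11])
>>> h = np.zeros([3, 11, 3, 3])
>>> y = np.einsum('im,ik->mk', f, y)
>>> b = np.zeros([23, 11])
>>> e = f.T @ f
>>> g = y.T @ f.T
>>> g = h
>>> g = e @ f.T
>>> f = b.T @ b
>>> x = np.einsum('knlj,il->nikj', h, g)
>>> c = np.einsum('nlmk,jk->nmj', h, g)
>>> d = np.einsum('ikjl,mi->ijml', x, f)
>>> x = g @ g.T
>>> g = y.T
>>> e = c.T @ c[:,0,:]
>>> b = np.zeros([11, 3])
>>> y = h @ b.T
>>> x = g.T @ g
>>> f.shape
(11, 11)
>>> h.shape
(3, 11, 3, 3)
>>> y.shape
(3, 11, 3, 11)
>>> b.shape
(11, 3)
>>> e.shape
(13, 3, 13)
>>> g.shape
(11, 13)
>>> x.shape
(13, 13)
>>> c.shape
(3, 3, 13)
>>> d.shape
(11, 3, 11, 3)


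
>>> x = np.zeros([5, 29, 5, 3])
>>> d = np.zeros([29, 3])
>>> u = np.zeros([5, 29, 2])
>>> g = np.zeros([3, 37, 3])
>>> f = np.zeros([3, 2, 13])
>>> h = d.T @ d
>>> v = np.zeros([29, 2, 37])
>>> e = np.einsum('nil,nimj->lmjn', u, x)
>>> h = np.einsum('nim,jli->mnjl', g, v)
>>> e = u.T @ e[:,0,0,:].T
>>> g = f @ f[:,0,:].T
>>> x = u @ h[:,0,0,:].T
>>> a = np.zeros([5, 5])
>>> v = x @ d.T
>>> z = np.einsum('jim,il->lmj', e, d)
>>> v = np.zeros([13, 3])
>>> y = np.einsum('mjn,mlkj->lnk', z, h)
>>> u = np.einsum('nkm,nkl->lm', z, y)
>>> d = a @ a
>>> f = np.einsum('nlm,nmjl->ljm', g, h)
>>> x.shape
(5, 29, 3)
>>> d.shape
(5, 5)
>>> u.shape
(29, 2)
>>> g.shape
(3, 2, 3)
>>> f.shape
(2, 29, 3)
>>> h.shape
(3, 3, 29, 2)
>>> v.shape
(13, 3)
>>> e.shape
(2, 29, 2)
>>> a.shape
(5, 5)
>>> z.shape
(3, 2, 2)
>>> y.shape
(3, 2, 29)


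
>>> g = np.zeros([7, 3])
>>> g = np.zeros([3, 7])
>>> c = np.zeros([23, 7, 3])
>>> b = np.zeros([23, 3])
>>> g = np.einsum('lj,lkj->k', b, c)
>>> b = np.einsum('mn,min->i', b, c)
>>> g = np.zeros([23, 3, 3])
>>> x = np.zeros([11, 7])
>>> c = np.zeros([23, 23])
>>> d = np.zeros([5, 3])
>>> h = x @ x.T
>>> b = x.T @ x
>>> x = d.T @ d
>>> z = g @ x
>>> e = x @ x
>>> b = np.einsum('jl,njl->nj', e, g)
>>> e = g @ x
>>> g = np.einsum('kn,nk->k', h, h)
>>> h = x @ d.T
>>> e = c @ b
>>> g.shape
(11,)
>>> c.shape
(23, 23)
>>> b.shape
(23, 3)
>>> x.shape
(3, 3)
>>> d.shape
(5, 3)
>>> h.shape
(3, 5)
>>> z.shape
(23, 3, 3)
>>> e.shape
(23, 3)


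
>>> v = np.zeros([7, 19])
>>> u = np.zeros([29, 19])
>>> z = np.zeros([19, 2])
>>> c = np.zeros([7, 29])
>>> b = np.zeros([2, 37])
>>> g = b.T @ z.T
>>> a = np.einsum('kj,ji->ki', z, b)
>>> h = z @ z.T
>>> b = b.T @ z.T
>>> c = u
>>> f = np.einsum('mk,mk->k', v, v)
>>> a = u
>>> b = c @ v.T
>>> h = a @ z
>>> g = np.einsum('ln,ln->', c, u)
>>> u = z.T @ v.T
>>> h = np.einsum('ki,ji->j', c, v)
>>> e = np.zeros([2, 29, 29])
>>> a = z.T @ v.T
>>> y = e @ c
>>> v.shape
(7, 19)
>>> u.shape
(2, 7)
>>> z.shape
(19, 2)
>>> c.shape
(29, 19)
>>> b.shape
(29, 7)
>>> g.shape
()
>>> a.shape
(2, 7)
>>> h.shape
(7,)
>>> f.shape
(19,)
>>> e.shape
(2, 29, 29)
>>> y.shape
(2, 29, 19)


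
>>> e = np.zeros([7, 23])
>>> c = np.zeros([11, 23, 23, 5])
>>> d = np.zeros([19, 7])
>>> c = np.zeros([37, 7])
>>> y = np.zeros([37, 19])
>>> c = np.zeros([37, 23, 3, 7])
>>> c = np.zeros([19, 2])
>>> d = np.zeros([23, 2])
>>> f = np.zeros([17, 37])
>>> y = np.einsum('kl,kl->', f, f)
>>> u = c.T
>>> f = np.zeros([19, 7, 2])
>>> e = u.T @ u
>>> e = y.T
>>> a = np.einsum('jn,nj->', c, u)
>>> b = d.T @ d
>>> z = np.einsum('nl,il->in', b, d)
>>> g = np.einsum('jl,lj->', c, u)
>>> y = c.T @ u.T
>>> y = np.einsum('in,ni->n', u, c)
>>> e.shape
()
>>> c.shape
(19, 2)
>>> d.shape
(23, 2)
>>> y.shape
(19,)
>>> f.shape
(19, 7, 2)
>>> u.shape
(2, 19)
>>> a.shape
()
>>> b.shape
(2, 2)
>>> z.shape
(23, 2)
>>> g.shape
()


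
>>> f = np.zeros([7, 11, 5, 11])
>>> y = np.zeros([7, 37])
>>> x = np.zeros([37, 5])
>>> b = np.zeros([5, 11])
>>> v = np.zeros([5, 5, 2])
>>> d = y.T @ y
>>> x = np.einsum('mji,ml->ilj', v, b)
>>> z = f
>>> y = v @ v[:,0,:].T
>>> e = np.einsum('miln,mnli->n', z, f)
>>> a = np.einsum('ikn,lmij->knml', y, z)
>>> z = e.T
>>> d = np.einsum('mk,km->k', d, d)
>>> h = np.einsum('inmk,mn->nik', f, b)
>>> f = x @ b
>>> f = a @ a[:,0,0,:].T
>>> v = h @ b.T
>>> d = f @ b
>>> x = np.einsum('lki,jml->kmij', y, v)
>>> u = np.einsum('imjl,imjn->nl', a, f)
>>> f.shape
(5, 5, 11, 5)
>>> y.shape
(5, 5, 5)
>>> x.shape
(5, 7, 5, 11)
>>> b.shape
(5, 11)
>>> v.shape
(11, 7, 5)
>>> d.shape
(5, 5, 11, 11)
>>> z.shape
(11,)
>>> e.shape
(11,)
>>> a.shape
(5, 5, 11, 7)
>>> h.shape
(11, 7, 11)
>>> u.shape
(5, 7)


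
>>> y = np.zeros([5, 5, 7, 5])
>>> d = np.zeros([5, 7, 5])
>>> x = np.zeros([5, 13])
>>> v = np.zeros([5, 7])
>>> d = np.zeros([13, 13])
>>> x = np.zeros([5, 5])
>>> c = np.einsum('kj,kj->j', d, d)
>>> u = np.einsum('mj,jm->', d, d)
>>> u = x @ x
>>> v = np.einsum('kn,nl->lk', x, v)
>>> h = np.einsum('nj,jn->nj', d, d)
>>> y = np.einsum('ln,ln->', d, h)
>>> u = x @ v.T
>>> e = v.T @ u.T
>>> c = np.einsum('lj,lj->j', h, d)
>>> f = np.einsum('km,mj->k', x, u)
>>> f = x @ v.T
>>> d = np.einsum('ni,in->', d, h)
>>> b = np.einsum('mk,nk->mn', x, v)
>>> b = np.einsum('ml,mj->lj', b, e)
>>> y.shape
()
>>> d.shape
()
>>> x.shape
(5, 5)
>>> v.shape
(7, 5)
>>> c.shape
(13,)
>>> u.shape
(5, 7)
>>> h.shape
(13, 13)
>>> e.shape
(5, 5)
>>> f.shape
(5, 7)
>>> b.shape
(7, 5)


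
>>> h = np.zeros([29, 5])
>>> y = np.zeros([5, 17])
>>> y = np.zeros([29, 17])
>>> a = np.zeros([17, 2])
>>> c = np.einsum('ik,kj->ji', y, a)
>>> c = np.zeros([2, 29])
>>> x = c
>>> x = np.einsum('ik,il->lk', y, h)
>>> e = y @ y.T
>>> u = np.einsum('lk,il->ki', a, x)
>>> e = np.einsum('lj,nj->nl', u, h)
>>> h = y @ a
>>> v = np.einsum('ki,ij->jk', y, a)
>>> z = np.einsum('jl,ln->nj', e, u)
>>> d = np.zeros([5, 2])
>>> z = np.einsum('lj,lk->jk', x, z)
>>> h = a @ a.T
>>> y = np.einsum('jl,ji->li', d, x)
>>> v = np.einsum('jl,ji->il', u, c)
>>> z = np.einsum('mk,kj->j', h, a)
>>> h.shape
(17, 17)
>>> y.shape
(2, 17)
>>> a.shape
(17, 2)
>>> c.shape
(2, 29)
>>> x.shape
(5, 17)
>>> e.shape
(29, 2)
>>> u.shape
(2, 5)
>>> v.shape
(29, 5)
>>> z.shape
(2,)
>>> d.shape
(5, 2)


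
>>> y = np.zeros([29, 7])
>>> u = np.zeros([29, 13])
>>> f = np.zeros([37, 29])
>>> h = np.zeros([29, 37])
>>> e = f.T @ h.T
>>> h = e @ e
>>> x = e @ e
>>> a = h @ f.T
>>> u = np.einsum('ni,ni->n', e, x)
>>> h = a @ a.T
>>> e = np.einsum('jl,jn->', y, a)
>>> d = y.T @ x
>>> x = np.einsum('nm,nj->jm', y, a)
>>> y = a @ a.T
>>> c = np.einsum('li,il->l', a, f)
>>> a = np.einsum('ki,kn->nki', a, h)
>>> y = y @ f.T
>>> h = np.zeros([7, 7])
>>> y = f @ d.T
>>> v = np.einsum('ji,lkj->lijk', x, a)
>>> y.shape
(37, 7)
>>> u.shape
(29,)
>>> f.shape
(37, 29)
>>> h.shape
(7, 7)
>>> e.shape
()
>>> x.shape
(37, 7)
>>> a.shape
(29, 29, 37)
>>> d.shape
(7, 29)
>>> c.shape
(29,)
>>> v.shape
(29, 7, 37, 29)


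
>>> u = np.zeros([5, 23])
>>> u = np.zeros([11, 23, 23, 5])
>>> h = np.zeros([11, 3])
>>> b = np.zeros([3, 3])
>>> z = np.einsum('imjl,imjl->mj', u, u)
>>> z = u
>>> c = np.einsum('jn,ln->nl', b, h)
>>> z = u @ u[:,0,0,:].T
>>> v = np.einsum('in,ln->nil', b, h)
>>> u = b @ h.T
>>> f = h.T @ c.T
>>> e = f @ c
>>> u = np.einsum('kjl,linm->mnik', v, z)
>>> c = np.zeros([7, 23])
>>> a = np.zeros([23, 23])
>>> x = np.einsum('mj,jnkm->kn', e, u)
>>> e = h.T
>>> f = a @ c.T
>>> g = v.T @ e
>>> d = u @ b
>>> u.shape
(11, 23, 23, 3)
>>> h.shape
(11, 3)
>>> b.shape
(3, 3)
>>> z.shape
(11, 23, 23, 11)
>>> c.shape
(7, 23)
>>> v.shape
(3, 3, 11)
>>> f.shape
(23, 7)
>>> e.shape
(3, 11)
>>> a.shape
(23, 23)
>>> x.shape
(23, 23)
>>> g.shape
(11, 3, 11)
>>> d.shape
(11, 23, 23, 3)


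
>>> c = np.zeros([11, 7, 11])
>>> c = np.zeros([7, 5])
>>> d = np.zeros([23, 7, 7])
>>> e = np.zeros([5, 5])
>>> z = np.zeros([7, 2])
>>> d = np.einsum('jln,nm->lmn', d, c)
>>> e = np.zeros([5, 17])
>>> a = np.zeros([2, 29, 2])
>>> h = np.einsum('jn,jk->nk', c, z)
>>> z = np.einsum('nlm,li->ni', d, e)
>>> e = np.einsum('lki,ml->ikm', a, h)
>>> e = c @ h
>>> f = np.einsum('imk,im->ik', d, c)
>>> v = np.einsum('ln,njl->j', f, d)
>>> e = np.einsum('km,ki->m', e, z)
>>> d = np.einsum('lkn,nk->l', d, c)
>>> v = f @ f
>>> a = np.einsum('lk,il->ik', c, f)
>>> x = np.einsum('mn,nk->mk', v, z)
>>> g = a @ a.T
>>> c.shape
(7, 5)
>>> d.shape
(7,)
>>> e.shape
(2,)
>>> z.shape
(7, 17)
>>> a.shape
(7, 5)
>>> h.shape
(5, 2)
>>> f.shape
(7, 7)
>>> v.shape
(7, 7)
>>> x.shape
(7, 17)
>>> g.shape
(7, 7)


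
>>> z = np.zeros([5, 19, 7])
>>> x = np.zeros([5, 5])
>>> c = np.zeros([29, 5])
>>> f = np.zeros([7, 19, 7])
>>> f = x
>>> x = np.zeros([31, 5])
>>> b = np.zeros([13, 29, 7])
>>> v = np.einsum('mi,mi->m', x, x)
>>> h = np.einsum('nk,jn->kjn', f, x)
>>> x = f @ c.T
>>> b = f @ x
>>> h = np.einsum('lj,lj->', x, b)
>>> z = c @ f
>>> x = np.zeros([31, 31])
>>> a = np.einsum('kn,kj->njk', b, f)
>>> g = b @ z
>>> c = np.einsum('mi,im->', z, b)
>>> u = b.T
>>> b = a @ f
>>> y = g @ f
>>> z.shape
(29, 5)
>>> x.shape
(31, 31)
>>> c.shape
()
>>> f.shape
(5, 5)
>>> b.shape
(29, 5, 5)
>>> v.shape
(31,)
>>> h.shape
()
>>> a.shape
(29, 5, 5)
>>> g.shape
(5, 5)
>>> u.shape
(29, 5)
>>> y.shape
(5, 5)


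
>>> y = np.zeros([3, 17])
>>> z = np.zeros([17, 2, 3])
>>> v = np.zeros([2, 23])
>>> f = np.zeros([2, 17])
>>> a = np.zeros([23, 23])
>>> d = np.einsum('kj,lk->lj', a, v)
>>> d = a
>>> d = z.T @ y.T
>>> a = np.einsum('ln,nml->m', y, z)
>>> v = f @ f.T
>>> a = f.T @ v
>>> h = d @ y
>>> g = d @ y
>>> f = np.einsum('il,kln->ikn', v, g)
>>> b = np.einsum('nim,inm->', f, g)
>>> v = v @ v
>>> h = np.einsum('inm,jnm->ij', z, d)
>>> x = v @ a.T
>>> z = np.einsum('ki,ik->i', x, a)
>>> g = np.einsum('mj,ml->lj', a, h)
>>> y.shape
(3, 17)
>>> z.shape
(17,)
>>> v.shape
(2, 2)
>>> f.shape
(2, 3, 17)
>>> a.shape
(17, 2)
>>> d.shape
(3, 2, 3)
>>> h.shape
(17, 3)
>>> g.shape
(3, 2)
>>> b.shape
()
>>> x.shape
(2, 17)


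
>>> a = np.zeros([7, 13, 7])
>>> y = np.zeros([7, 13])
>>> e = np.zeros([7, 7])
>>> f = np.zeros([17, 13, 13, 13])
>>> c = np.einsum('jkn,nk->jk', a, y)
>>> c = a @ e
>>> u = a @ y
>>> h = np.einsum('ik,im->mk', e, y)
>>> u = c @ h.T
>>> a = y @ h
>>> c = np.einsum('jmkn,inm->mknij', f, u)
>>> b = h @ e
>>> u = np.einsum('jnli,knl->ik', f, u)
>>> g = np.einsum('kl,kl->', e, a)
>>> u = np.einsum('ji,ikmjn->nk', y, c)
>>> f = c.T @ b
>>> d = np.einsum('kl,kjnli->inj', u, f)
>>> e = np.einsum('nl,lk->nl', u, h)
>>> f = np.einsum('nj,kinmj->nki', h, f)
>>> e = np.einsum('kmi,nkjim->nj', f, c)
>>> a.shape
(7, 7)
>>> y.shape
(7, 13)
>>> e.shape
(13, 13)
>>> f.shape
(13, 17, 7)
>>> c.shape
(13, 13, 13, 7, 17)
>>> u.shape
(17, 13)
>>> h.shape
(13, 7)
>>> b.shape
(13, 7)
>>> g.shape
()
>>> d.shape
(7, 13, 7)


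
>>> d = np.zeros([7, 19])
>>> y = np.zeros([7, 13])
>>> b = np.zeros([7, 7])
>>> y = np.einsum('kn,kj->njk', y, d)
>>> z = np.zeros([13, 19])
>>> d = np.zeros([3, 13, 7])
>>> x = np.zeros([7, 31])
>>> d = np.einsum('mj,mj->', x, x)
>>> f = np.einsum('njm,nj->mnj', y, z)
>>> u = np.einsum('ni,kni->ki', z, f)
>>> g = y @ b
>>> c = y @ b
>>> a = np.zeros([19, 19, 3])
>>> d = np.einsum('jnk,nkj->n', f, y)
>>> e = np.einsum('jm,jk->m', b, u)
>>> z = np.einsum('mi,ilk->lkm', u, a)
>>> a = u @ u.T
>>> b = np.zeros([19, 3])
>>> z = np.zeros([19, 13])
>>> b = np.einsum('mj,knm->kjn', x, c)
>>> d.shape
(13,)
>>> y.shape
(13, 19, 7)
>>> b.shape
(13, 31, 19)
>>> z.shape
(19, 13)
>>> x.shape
(7, 31)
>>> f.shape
(7, 13, 19)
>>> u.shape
(7, 19)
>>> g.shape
(13, 19, 7)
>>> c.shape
(13, 19, 7)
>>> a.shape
(7, 7)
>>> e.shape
(7,)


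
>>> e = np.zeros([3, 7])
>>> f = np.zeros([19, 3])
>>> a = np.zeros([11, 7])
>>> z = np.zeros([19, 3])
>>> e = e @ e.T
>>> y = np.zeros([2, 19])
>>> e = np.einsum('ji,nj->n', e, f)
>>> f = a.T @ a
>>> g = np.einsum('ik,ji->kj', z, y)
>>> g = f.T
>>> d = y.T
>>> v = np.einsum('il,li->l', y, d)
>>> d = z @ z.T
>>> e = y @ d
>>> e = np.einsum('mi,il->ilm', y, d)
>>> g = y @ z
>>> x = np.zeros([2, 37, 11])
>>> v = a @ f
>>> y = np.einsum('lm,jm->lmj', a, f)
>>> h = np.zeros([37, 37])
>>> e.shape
(19, 19, 2)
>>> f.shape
(7, 7)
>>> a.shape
(11, 7)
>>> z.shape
(19, 3)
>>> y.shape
(11, 7, 7)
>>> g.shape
(2, 3)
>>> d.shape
(19, 19)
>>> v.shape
(11, 7)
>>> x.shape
(2, 37, 11)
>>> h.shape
(37, 37)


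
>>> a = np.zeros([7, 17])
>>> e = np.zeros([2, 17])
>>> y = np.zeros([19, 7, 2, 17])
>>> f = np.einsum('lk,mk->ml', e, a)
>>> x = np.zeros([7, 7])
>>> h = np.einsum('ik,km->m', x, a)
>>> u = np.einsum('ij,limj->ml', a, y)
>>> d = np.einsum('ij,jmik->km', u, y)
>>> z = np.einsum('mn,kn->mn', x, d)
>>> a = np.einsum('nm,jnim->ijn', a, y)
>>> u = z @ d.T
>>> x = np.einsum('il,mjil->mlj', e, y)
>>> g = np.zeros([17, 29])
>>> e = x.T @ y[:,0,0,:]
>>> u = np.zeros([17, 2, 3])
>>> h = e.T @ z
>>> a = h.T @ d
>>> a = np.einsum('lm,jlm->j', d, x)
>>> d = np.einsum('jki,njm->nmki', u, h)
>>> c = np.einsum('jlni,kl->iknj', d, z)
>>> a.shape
(19,)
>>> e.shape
(7, 17, 17)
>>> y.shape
(19, 7, 2, 17)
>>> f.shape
(7, 2)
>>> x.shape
(19, 17, 7)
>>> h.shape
(17, 17, 7)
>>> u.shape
(17, 2, 3)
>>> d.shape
(17, 7, 2, 3)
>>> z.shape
(7, 7)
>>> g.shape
(17, 29)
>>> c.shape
(3, 7, 2, 17)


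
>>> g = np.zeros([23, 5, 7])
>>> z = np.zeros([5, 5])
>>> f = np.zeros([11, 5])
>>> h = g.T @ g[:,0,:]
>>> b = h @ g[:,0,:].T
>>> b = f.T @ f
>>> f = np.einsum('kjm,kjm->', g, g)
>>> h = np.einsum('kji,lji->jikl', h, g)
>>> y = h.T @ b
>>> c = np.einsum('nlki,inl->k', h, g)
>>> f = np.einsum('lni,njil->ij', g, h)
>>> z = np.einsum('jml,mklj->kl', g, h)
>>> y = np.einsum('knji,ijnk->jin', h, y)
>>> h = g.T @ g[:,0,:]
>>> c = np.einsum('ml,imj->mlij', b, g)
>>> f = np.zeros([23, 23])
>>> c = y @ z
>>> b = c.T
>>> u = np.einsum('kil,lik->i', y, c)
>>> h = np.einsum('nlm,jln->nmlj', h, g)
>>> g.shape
(23, 5, 7)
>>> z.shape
(7, 7)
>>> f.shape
(23, 23)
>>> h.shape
(7, 7, 5, 23)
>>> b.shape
(7, 23, 7)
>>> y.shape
(7, 23, 7)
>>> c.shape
(7, 23, 7)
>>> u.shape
(23,)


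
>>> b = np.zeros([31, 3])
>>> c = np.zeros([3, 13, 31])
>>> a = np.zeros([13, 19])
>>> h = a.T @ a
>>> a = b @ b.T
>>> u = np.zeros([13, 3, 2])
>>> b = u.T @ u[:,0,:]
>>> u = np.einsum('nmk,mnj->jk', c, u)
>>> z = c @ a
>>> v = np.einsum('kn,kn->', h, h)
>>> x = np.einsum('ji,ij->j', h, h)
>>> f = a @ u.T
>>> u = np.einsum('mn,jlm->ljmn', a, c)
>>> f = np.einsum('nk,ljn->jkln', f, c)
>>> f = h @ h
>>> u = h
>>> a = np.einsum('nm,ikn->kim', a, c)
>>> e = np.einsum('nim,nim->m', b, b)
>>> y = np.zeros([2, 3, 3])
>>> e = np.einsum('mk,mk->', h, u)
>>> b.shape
(2, 3, 2)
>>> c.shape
(3, 13, 31)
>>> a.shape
(13, 3, 31)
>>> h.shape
(19, 19)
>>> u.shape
(19, 19)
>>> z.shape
(3, 13, 31)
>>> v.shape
()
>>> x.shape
(19,)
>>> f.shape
(19, 19)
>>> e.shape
()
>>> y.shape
(2, 3, 3)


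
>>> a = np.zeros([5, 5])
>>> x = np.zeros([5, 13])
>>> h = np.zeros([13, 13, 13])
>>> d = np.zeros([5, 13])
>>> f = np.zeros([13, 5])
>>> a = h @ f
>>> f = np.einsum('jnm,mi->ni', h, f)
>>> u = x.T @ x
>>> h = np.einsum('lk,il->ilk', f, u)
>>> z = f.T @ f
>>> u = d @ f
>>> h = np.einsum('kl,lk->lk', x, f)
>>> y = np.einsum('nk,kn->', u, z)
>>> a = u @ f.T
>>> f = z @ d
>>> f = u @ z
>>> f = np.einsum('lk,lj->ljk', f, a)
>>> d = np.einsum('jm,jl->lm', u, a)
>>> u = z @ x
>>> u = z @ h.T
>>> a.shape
(5, 13)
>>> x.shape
(5, 13)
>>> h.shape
(13, 5)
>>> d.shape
(13, 5)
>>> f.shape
(5, 13, 5)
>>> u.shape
(5, 13)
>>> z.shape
(5, 5)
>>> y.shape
()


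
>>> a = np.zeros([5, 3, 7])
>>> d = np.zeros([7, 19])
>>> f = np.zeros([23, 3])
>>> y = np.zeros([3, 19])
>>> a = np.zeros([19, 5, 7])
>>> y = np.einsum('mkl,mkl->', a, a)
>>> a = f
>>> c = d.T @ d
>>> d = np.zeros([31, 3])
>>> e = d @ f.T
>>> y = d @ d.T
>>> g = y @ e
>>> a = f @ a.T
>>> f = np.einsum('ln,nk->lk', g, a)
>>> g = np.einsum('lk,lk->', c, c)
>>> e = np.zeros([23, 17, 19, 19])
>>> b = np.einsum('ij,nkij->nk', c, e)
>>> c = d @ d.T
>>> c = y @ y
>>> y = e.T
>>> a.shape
(23, 23)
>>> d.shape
(31, 3)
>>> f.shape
(31, 23)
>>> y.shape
(19, 19, 17, 23)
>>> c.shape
(31, 31)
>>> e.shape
(23, 17, 19, 19)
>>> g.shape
()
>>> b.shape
(23, 17)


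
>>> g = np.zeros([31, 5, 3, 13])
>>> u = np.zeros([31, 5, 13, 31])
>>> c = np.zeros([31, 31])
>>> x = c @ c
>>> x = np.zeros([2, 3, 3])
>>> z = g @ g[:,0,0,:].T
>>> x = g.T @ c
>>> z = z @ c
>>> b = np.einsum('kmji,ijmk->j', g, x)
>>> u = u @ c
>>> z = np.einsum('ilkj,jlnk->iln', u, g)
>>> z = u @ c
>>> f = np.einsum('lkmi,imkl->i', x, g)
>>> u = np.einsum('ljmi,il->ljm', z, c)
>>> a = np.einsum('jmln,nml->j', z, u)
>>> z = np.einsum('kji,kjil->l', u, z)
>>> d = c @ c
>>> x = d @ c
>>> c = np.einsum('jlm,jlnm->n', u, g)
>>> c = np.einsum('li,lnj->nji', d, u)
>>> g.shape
(31, 5, 3, 13)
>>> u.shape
(31, 5, 13)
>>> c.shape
(5, 13, 31)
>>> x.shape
(31, 31)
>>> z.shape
(31,)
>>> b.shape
(3,)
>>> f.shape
(31,)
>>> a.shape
(31,)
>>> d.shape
(31, 31)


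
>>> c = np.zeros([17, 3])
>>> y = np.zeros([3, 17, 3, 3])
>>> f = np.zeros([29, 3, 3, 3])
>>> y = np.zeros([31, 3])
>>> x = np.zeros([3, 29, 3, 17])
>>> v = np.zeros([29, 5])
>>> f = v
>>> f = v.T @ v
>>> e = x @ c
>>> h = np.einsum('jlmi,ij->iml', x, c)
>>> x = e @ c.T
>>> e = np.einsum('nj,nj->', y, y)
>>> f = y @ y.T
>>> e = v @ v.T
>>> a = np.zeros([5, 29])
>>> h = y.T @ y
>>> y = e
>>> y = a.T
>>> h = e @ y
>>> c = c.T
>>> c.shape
(3, 17)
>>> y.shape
(29, 5)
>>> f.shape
(31, 31)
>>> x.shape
(3, 29, 3, 17)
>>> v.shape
(29, 5)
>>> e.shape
(29, 29)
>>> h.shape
(29, 5)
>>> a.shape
(5, 29)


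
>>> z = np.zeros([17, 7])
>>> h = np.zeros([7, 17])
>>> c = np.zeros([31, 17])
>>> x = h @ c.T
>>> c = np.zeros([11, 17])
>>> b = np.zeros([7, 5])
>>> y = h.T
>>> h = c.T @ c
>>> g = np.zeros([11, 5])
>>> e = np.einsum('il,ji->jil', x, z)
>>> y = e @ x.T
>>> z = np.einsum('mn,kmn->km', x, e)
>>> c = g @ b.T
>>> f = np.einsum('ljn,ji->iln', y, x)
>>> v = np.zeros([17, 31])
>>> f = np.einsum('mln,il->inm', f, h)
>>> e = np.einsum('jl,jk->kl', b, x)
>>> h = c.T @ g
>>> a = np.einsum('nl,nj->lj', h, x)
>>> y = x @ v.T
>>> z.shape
(17, 7)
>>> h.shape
(7, 5)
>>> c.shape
(11, 7)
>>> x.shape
(7, 31)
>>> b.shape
(7, 5)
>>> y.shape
(7, 17)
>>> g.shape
(11, 5)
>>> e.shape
(31, 5)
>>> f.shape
(17, 7, 31)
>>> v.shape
(17, 31)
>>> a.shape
(5, 31)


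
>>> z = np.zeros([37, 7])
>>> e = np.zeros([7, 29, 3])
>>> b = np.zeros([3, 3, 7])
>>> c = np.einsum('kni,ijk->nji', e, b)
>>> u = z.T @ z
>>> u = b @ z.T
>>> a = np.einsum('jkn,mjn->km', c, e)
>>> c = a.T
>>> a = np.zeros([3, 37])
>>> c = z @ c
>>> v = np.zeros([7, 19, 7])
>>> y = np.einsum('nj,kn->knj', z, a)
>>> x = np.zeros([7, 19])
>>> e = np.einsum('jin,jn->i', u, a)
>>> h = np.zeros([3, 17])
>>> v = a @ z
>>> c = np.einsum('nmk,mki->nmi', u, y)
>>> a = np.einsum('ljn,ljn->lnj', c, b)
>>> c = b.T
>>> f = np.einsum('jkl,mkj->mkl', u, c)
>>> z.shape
(37, 7)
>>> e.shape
(3,)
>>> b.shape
(3, 3, 7)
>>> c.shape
(7, 3, 3)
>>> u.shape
(3, 3, 37)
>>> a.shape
(3, 7, 3)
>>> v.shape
(3, 7)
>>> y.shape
(3, 37, 7)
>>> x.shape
(7, 19)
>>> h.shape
(3, 17)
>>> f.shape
(7, 3, 37)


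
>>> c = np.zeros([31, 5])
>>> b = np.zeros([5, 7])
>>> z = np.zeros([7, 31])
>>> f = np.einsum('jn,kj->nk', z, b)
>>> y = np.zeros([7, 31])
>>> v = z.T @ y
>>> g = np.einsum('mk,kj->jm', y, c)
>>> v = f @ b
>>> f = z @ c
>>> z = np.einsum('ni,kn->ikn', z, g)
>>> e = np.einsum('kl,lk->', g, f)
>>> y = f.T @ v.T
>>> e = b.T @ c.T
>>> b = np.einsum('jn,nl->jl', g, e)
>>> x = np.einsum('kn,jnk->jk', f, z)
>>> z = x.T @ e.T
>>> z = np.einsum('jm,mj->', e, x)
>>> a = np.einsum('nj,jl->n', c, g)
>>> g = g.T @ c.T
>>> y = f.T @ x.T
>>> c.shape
(31, 5)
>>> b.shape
(5, 31)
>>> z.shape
()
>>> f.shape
(7, 5)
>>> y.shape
(5, 31)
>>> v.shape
(31, 7)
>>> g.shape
(7, 31)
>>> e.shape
(7, 31)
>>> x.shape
(31, 7)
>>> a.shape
(31,)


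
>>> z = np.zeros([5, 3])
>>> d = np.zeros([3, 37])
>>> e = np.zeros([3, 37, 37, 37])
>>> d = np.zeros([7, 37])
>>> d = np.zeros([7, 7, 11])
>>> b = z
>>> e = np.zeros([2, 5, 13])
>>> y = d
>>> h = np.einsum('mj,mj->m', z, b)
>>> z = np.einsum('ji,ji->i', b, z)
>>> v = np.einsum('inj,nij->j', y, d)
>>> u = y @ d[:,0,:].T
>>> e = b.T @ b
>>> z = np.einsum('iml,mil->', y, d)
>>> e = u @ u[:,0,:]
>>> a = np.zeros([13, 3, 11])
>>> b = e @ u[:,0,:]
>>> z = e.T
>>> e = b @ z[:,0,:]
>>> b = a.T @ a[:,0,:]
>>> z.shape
(7, 7, 7)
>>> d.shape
(7, 7, 11)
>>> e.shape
(7, 7, 7)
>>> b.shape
(11, 3, 11)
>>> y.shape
(7, 7, 11)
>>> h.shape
(5,)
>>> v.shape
(11,)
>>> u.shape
(7, 7, 7)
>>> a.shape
(13, 3, 11)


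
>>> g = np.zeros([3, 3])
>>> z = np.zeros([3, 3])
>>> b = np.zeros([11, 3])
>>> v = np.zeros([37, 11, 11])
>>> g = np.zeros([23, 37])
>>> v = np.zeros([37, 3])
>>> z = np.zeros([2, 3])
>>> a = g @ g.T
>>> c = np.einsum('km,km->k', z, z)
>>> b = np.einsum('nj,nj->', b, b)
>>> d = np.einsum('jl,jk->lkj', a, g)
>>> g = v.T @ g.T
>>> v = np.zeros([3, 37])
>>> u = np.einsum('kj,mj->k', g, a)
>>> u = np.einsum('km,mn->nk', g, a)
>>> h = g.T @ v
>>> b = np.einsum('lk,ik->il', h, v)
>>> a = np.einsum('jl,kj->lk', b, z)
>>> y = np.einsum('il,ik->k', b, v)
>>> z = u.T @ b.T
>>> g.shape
(3, 23)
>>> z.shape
(3, 3)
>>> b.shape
(3, 23)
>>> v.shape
(3, 37)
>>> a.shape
(23, 2)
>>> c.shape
(2,)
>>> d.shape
(23, 37, 23)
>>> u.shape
(23, 3)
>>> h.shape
(23, 37)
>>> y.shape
(37,)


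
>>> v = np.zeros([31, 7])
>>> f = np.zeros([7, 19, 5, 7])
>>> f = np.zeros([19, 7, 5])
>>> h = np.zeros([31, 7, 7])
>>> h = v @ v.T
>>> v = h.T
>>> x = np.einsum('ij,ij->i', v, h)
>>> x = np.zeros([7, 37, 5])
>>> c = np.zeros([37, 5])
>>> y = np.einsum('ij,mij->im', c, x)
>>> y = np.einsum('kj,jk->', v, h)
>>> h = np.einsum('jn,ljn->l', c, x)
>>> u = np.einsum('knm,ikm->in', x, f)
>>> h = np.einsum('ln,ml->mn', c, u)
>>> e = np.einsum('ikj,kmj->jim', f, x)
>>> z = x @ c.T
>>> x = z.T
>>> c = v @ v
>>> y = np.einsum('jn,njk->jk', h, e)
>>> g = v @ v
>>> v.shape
(31, 31)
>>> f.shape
(19, 7, 5)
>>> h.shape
(19, 5)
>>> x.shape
(37, 37, 7)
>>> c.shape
(31, 31)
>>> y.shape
(19, 37)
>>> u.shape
(19, 37)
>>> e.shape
(5, 19, 37)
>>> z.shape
(7, 37, 37)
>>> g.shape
(31, 31)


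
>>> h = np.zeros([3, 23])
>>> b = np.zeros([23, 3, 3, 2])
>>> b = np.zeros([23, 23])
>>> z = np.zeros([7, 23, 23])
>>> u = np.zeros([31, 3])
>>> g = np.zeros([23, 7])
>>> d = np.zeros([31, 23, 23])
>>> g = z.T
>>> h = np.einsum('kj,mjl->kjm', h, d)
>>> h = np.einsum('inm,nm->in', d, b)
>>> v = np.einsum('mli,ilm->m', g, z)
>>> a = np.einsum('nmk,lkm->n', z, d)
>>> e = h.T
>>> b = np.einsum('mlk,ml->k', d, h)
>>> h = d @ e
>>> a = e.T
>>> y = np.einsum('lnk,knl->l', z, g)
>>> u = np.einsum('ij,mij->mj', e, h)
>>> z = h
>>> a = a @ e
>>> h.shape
(31, 23, 31)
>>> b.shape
(23,)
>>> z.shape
(31, 23, 31)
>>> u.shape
(31, 31)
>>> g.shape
(23, 23, 7)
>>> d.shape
(31, 23, 23)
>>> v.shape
(23,)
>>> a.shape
(31, 31)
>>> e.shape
(23, 31)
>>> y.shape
(7,)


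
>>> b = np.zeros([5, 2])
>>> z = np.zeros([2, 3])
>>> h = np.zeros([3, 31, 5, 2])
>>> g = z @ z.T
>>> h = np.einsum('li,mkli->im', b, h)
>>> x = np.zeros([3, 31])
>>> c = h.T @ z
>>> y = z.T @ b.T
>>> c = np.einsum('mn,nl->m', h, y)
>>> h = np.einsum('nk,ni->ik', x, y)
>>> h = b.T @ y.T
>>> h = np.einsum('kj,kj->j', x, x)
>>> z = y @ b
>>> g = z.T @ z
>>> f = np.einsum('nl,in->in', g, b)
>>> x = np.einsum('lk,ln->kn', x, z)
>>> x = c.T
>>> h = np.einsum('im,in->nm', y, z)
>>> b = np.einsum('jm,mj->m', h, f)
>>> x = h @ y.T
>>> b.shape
(5,)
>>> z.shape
(3, 2)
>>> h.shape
(2, 5)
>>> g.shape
(2, 2)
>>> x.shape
(2, 3)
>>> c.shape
(2,)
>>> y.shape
(3, 5)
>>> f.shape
(5, 2)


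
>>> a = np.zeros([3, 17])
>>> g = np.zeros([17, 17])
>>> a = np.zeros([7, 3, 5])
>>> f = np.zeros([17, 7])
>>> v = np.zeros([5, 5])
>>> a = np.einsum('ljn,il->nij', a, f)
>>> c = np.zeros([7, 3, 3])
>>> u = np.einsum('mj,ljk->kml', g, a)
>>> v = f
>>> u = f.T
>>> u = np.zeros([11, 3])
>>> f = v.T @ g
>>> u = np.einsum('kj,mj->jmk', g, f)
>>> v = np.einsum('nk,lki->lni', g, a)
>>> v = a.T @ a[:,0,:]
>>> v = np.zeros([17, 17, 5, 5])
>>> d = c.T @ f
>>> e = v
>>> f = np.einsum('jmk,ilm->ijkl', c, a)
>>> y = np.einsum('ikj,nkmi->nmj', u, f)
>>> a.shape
(5, 17, 3)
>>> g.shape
(17, 17)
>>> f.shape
(5, 7, 3, 17)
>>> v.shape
(17, 17, 5, 5)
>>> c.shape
(7, 3, 3)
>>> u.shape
(17, 7, 17)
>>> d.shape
(3, 3, 17)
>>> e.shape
(17, 17, 5, 5)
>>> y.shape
(5, 3, 17)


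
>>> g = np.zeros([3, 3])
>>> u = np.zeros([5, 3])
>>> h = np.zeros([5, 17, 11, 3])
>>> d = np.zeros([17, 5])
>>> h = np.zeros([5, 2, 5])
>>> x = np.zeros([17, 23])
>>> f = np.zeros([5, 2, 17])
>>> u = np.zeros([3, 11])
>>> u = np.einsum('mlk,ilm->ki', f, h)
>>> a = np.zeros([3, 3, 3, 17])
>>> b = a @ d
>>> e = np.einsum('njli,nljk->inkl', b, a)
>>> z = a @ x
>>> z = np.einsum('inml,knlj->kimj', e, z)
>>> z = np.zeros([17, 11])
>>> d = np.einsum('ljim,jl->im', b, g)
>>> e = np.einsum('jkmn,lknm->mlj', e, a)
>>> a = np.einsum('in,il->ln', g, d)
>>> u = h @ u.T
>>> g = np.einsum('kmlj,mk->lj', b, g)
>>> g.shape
(3, 5)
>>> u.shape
(5, 2, 17)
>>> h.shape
(5, 2, 5)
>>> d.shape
(3, 5)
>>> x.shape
(17, 23)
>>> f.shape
(5, 2, 17)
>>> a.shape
(5, 3)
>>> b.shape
(3, 3, 3, 5)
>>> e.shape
(17, 3, 5)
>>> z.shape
(17, 11)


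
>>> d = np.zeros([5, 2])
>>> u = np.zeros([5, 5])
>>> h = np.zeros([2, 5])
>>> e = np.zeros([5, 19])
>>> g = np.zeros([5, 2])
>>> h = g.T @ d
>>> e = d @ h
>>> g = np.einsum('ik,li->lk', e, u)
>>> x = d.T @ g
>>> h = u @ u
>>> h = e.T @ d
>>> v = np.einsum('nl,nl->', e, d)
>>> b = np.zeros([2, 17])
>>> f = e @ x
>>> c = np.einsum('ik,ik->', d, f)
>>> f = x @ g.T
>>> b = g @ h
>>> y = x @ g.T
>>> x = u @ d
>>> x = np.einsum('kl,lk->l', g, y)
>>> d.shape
(5, 2)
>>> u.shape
(5, 5)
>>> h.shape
(2, 2)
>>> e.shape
(5, 2)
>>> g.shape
(5, 2)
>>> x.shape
(2,)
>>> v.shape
()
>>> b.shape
(5, 2)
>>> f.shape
(2, 5)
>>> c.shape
()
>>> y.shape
(2, 5)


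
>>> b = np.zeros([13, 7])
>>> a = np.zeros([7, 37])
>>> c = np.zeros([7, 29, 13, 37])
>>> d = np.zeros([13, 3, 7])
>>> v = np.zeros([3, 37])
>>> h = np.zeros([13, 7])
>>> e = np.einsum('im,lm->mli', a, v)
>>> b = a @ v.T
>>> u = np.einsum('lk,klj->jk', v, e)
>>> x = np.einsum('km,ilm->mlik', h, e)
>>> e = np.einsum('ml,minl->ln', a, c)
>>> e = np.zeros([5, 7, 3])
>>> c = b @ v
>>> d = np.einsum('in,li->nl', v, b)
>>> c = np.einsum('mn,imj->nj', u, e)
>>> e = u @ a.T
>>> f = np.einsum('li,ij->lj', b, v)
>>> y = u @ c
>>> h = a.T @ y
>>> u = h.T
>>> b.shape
(7, 3)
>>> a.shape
(7, 37)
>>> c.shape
(37, 3)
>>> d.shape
(37, 7)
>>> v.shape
(3, 37)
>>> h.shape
(37, 3)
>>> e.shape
(7, 7)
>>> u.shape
(3, 37)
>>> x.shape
(7, 3, 37, 13)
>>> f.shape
(7, 37)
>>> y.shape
(7, 3)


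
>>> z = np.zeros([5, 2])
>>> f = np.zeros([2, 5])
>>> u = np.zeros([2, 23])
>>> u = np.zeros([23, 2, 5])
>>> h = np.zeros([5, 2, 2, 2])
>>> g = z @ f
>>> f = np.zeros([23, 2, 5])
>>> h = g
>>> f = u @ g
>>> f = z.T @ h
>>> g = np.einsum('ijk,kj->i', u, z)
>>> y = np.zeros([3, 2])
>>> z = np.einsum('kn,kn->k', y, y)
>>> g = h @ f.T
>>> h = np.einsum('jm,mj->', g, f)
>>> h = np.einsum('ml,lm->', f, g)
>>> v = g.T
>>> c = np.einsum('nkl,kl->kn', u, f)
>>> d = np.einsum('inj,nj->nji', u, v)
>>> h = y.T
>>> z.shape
(3,)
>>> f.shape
(2, 5)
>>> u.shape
(23, 2, 5)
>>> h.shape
(2, 3)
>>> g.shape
(5, 2)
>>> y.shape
(3, 2)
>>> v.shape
(2, 5)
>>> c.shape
(2, 23)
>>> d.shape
(2, 5, 23)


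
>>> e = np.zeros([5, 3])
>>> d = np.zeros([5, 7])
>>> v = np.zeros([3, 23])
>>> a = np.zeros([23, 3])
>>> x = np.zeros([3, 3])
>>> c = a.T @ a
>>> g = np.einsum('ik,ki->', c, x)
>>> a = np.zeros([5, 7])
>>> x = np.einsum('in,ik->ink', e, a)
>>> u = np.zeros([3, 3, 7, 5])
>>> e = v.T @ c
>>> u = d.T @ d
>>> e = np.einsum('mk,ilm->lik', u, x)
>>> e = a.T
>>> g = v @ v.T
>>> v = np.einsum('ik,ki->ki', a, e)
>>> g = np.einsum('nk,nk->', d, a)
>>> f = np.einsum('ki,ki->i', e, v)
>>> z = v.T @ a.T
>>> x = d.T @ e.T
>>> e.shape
(7, 5)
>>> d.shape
(5, 7)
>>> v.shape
(7, 5)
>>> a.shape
(5, 7)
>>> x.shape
(7, 7)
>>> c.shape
(3, 3)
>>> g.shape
()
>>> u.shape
(7, 7)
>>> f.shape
(5,)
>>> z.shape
(5, 5)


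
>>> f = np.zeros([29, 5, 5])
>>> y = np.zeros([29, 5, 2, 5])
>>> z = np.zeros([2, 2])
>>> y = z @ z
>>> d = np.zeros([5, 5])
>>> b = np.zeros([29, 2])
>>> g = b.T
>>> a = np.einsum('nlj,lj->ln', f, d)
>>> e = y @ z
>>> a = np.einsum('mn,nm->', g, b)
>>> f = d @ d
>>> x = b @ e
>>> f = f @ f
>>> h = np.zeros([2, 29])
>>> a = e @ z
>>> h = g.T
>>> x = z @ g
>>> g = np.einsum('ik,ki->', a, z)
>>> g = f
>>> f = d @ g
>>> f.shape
(5, 5)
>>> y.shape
(2, 2)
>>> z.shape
(2, 2)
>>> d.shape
(5, 5)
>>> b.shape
(29, 2)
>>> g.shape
(5, 5)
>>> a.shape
(2, 2)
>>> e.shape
(2, 2)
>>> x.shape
(2, 29)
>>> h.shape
(29, 2)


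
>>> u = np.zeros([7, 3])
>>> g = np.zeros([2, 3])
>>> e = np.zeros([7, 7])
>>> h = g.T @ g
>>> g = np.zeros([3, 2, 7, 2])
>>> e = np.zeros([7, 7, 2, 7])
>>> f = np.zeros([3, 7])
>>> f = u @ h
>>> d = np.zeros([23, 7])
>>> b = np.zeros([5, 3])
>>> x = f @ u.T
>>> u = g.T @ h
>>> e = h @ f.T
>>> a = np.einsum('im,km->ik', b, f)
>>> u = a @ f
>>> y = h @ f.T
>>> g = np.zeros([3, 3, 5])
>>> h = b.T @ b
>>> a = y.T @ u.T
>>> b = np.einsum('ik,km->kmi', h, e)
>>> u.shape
(5, 3)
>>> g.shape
(3, 3, 5)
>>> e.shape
(3, 7)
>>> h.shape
(3, 3)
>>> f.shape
(7, 3)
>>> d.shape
(23, 7)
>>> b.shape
(3, 7, 3)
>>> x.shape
(7, 7)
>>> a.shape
(7, 5)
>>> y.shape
(3, 7)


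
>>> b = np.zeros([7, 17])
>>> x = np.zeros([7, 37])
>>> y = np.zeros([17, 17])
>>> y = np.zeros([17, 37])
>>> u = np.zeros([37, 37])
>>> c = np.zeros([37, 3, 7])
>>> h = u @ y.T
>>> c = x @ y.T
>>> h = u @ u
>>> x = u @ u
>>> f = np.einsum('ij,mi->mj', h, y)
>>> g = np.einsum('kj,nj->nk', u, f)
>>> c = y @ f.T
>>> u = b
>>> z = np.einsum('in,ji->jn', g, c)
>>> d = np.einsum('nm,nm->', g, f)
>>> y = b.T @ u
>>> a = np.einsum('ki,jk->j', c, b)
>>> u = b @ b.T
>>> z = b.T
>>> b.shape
(7, 17)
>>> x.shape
(37, 37)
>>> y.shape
(17, 17)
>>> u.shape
(7, 7)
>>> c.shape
(17, 17)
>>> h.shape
(37, 37)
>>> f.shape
(17, 37)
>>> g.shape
(17, 37)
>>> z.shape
(17, 7)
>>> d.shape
()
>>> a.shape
(7,)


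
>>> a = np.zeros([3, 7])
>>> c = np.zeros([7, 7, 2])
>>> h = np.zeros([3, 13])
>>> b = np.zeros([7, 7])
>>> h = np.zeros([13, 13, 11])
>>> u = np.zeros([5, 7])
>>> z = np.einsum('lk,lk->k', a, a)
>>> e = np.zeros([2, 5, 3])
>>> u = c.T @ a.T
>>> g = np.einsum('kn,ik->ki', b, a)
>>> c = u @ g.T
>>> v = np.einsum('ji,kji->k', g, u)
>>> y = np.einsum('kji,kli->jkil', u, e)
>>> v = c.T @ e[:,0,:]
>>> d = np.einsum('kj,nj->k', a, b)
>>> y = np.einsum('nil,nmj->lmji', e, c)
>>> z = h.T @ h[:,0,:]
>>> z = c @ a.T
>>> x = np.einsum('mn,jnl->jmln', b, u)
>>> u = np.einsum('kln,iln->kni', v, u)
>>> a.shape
(3, 7)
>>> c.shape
(2, 7, 7)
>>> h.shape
(13, 13, 11)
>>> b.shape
(7, 7)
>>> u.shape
(7, 3, 2)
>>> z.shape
(2, 7, 3)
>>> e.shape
(2, 5, 3)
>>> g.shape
(7, 3)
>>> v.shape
(7, 7, 3)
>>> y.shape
(3, 7, 7, 5)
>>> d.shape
(3,)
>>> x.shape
(2, 7, 3, 7)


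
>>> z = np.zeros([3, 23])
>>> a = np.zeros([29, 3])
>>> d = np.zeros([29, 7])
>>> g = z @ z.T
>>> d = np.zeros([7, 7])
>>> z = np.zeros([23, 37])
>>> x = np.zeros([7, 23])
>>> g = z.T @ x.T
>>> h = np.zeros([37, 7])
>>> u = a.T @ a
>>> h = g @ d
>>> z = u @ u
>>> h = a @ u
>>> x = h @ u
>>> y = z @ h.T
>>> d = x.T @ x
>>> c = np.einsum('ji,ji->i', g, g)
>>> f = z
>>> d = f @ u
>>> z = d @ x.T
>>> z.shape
(3, 29)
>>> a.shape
(29, 3)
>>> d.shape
(3, 3)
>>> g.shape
(37, 7)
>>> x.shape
(29, 3)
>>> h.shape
(29, 3)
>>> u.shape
(3, 3)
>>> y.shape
(3, 29)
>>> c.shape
(7,)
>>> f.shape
(3, 3)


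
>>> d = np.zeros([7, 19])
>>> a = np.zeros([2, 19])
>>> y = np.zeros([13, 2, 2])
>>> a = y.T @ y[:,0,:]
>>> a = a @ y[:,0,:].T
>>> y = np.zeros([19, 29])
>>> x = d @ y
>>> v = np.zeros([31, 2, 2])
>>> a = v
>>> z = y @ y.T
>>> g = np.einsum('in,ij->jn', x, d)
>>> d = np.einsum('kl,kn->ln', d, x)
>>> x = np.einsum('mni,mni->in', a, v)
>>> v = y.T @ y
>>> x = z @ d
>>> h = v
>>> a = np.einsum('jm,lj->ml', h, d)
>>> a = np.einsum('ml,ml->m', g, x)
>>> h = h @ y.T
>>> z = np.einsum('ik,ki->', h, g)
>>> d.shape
(19, 29)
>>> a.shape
(19,)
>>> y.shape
(19, 29)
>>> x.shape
(19, 29)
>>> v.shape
(29, 29)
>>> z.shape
()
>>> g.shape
(19, 29)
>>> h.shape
(29, 19)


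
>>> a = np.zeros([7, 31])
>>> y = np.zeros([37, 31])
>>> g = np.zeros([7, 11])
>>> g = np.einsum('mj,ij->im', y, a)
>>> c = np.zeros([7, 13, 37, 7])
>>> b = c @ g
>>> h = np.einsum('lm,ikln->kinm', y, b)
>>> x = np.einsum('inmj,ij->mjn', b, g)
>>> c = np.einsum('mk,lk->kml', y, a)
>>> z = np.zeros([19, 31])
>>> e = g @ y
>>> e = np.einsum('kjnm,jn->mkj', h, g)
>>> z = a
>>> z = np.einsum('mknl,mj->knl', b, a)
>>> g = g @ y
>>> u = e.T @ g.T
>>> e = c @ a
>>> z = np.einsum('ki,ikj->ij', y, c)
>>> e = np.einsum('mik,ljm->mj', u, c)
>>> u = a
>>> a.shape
(7, 31)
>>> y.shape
(37, 31)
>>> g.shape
(7, 31)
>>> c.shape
(31, 37, 7)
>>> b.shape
(7, 13, 37, 37)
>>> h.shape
(13, 7, 37, 31)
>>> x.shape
(37, 37, 13)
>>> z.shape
(31, 7)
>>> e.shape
(7, 37)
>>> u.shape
(7, 31)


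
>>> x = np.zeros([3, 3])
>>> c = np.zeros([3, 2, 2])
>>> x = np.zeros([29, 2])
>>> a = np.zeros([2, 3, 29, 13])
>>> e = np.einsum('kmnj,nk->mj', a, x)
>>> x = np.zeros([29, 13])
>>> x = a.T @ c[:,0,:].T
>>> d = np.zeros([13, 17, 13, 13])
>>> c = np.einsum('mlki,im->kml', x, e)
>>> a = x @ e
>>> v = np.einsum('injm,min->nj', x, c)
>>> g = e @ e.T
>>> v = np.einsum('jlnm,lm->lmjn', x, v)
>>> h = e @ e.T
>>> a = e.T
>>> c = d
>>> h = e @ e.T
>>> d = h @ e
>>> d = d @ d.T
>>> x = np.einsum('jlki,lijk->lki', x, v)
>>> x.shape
(29, 3, 3)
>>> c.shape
(13, 17, 13, 13)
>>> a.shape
(13, 3)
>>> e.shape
(3, 13)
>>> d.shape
(3, 3)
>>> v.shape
(29, 3, 13, 3)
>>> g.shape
(3, 3)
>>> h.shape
(3, 3)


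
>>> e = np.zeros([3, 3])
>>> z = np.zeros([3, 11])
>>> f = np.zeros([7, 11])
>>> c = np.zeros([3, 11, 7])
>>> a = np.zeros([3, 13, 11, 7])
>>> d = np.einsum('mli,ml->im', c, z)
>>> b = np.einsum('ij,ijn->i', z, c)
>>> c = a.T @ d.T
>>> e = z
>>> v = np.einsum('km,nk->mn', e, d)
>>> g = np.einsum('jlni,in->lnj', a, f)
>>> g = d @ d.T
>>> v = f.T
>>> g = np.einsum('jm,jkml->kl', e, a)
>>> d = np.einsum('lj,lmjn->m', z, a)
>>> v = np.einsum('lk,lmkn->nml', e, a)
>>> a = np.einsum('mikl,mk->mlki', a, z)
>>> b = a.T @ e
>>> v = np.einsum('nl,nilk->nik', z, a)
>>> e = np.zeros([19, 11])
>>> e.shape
(19, 11)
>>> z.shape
(3, 11)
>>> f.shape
(7, 11)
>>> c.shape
(7, 11, 13, 7)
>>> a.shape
(3, 7, 11, 13)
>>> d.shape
(13,)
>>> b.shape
(13, 11, 7, 11)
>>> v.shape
(3, 7, 13)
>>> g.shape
(13, 7)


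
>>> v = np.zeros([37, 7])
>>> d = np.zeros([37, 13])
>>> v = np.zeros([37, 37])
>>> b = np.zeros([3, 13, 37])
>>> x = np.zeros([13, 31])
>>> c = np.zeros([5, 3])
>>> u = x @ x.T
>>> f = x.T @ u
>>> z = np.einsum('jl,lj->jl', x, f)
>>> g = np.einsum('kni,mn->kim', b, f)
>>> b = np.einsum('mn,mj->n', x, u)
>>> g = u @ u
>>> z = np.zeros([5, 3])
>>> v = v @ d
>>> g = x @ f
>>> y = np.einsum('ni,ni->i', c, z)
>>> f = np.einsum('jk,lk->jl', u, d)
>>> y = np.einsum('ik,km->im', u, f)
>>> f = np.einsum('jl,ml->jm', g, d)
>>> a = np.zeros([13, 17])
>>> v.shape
(37, 13)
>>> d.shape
(37, 13)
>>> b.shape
(31,)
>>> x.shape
(13, 31)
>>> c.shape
(5, 3)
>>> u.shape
(13, 13)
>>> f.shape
(13, 37)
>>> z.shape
(5, 3)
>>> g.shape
(13, 13)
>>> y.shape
(13, 37)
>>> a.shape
(13, 17)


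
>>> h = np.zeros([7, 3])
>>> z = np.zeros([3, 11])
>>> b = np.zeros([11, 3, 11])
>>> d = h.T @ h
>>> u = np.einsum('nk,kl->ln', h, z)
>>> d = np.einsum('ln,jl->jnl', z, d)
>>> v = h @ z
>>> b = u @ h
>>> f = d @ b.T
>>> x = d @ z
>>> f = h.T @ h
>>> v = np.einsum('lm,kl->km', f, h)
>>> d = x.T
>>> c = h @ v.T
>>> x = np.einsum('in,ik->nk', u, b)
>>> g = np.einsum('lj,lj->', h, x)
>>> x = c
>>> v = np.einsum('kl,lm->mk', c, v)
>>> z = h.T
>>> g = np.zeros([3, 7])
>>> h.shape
(7, 3)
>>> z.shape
(3, 7)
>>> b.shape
(11, 3)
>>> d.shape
(11, 11, 3)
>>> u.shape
(11, 7)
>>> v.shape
(3, 7)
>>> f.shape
(3, 3)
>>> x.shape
(7, 7)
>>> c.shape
(7, 7)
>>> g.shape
(3, 7)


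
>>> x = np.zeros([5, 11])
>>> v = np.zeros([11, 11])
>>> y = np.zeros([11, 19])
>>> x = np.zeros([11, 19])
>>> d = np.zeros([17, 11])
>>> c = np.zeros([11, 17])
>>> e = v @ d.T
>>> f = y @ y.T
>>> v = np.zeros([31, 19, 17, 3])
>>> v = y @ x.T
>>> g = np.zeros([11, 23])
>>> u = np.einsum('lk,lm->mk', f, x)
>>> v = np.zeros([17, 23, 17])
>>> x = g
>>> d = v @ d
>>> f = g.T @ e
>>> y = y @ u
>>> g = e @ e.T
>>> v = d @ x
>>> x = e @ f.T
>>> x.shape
(11, 23)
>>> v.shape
(17, 23, 23)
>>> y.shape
(11, 11)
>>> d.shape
(17, 23, 11)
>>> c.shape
(11, 17)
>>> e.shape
(11, 17)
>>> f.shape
(23, 17)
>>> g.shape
(11, 11)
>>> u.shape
(19, 11)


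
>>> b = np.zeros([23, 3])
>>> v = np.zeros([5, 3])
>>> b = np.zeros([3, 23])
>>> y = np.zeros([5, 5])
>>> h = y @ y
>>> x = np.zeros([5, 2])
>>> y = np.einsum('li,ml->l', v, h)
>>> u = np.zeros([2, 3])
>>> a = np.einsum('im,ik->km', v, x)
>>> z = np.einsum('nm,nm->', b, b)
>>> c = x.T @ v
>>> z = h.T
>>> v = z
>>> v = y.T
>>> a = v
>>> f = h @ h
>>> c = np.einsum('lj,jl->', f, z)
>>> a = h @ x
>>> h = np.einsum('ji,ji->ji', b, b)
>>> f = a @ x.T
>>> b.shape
(3, 23)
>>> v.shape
(5,)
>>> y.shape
(5,)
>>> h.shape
(3, 23)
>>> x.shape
(5, 2)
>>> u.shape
(2, 3)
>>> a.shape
(5, 2)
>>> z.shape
(5, 5)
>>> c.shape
()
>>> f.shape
(5, 5)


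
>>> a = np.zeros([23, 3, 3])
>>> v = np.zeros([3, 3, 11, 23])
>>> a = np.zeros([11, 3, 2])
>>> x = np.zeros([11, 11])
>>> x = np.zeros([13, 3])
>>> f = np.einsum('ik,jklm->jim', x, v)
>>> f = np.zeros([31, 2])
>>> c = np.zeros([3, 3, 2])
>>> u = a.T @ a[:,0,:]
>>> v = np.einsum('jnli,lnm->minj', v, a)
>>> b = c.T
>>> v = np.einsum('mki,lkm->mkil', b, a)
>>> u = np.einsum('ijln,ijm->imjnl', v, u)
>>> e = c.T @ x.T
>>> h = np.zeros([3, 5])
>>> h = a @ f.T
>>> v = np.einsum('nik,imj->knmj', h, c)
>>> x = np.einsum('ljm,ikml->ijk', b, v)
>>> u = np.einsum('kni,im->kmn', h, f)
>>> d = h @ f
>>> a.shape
(11, 3, 2)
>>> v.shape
(31, 11, 3, 2)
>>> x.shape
(31, 3, 11)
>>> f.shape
(31, 2)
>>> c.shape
(3, 3, 2)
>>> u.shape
(11, 2, 3)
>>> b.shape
(2, 3, 3)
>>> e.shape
(2, 3, 13)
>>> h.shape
(11, 3, 31)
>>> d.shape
(11, 3, 2)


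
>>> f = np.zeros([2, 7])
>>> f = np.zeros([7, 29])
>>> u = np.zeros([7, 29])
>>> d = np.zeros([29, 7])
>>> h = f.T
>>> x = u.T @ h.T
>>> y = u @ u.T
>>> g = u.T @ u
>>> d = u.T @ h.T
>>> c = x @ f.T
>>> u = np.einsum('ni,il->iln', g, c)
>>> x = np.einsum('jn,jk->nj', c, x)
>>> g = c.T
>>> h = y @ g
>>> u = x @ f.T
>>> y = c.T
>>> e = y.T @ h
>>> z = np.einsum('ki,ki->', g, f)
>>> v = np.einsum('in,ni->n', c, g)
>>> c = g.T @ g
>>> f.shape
(7, 29)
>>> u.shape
(7, 7)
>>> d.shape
(29, 29)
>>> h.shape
(7, 29)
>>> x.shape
(7, 29)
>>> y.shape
(7, 29)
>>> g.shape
(7, 29)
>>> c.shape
(29, 29)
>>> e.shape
(29, 29)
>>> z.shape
()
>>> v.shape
(7,)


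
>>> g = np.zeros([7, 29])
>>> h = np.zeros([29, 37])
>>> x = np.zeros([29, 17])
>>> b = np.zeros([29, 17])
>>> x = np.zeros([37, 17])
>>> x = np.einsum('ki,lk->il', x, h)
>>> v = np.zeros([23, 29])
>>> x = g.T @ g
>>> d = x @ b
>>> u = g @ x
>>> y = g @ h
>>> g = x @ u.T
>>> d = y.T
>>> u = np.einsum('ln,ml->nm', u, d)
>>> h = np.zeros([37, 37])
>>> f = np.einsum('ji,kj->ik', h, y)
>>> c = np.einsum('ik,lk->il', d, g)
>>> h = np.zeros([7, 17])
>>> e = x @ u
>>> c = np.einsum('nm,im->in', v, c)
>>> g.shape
(29, 7)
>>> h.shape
(7, 17)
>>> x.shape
(29, 29)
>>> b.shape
(29, 17)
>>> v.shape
(23, 29)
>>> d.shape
(37, 7)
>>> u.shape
(29, 37)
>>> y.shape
(7, 37)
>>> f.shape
(37, 7)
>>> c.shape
(37, 23)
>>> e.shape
(29, 37)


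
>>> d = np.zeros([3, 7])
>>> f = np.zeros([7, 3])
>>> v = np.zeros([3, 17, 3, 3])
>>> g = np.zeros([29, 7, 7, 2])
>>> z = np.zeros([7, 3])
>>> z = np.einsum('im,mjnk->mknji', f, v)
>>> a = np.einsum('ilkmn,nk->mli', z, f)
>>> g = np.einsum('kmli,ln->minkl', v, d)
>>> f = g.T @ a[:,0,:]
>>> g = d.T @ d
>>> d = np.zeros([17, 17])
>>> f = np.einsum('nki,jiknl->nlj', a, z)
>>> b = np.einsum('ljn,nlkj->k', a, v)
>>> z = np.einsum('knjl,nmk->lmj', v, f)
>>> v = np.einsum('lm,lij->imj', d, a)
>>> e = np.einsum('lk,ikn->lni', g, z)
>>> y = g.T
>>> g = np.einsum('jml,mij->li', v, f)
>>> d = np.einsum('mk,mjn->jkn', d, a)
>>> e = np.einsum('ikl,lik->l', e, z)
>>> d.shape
(3, 17, 3)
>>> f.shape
(17, 7, 3)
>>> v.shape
(3, 17, 3)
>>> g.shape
(3, 7)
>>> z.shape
(3, 7, 3)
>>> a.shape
(17, 3, 3)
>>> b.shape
(3,)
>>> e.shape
(3,)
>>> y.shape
(7, 7)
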